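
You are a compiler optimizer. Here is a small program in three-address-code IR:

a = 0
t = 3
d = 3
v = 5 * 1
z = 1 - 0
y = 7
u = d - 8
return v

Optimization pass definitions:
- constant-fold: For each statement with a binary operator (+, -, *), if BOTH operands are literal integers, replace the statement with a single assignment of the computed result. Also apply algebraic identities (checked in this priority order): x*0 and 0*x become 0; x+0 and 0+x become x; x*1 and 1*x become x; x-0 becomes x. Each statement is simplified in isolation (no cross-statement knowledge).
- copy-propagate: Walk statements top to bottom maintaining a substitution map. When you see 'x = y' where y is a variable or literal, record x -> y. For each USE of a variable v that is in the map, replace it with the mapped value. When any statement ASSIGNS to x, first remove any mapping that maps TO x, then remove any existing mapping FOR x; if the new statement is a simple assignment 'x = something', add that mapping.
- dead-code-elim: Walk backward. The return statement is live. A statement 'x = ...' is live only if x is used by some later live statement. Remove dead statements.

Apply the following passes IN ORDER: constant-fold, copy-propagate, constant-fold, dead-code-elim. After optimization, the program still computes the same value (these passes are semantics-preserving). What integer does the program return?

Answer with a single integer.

Initial IR:
  a = 0
  t = 3
  d = 3
  v = 5 * 1
  z = 1 - 0
  y = 7
  u = d - 8
  return v
After constant-fold (8 stmts):
  a = 0
  t = 3
  d = 3
  v = 5
  z = 1
  y = 7
  u = d - 8
  return v
After copy-propagate (8 stmts):
  a = 0
  t = 3
  d = 3
  v = 5
  z = 1
  y = 7
  u = 3 - 8
  return 5
After constant-fold (8 stmts):
  a = 0
  t = 3
  d = 3
  v = 5
  z = 1
  y = 7
  u = -5
  return 5
After dead-code-elim (1 stmts):
  return 5
Evaluate:
  a = 0  =>  a = 0
  t = 3  =>  t = 3
  d = 3  =>  d = 3
  v = 5 * 1  =>  v = 5
  z = 1 - 0  =>  z = 1
  y = 7  =>  y = 7
  u = d - 8  =>  u = -5
  return v = 5

Answer: 5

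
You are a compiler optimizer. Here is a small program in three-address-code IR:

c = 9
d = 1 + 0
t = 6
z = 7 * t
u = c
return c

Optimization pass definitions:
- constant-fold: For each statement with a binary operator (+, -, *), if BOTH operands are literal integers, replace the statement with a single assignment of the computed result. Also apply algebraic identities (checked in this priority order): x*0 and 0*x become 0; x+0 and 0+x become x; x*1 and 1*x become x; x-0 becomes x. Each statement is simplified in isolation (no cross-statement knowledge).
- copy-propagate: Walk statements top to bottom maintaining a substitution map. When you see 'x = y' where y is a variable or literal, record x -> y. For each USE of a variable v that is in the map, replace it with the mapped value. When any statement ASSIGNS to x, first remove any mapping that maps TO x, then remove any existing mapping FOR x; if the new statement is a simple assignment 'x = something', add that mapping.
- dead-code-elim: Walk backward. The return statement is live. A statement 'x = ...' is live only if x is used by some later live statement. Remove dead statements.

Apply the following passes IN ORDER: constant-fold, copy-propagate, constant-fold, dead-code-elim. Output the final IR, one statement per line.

Answer: return 9

Derivation:
Initial IR:
  c = 9
  d = 1 + 0
  t = 6
  z = 7 * t
  u = c
  return c
After constant-fold (6 stmts):
  c = 9
  d = 1
  t = 6
  z = 7 * t
  u = c
  return c
After copy-propagate (6 stmts):
  c = 9
  d = 1
  t = 6
  z = 7 * 6
  u = 9
  return 9
After constant-fold (6 stmts):
  c = 9
  d = 1
  t = 6
  z = 42
  u = 9
  return 9
After dead-code-elim (1 stmts):
  return 9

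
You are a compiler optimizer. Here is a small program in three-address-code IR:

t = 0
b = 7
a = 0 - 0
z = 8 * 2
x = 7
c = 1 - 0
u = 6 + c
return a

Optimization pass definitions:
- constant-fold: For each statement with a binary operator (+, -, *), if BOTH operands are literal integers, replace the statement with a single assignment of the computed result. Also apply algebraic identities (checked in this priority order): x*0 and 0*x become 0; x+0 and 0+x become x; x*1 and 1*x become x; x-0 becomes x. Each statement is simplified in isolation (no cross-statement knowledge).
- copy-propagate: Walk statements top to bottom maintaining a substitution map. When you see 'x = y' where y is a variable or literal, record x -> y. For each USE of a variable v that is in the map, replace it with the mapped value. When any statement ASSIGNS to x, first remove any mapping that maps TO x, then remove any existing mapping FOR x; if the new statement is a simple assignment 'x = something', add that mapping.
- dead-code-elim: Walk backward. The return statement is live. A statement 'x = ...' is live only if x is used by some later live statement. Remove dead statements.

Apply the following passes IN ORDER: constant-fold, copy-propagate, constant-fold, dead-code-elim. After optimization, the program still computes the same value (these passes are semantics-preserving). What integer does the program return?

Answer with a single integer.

Answer: 0

Derivation:
Initial IR:
  t = 0
  b = 7
  a = 0 - 0
  z = 8 * 2
  x = 7
  c = 1 - 0
  u = 6 + c
  return a
After constant-fold (8 stmts):
  t = 0
  b = 7
  a = 0
  z = 16
  x = 7
  c = 1
  u = 6 + c
  return a
After copy-propagate (8 stmts):
  t = 0
  b = 7
  a = 0
  z = 16
  x = 7
  c = 1
  u = 6 + 1
  return 0
After constant-fold (8 stmts):
  t = 0
  b = 7
  a = 0
  z = 16
  x = 7
  c = 1
  u = 7
  return 0
After dead-code-elim (1 stmts):
  return 0
Evaluate:
  t = 0  =>  t = 0
  b = 7  =>  b = 7
  a = 0 - 0  =>  a = 0
  z = 8 * 2  =>  z = 16
  x = 7  =>  x = 7
  c = 1 - 0  =>  c = 1
  u = 6 + c  =>  u = 7
  return a = 0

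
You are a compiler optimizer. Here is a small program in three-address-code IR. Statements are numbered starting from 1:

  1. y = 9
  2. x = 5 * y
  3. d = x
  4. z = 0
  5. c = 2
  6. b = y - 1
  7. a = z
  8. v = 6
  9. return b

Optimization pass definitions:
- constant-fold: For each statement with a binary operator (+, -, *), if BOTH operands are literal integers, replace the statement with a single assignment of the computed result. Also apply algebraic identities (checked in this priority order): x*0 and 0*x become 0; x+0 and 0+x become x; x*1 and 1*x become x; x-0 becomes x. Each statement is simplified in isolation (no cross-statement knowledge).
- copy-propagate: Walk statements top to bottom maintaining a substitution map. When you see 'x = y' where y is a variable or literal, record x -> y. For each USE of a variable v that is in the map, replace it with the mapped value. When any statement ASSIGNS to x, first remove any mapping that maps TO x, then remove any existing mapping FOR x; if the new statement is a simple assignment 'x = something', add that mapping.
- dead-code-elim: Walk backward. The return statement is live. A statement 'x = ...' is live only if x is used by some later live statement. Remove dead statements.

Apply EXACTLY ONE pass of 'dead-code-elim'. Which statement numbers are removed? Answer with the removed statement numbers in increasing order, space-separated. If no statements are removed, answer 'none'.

Answer: 2 3 4 5 7 8

Derivation:
Backward liveness scan:
Stmt 1 'y = 9': KEEP (y is live); live-in = []
Stmt 2 'x = 5 * y': DEAD (x not in live set ['y'])
Stmt 3 'd = x': DEAD (d not in live set ['y'])
Stmt 4 'z = 0': DEAD (z not in live set ['y'])
Stmt 5 'c = 2': DEAD (c not in live set ['y'])
Stmt 6 'b = y - 1': KEEP (b is live); live-in = ['y']
Stmt 7 'a = z': DEAD (a not in live set ['b'])
Stmt 8 'v = 6': DEAD (v not in live set ['b'])
Stmt 9 'return b': KEEP (return); live-in = ['b']
Removed statement numbers: [2, 3, 4, 5, 7, 8]
Surviving IR:
  y = 9
  b = y - 1
  return b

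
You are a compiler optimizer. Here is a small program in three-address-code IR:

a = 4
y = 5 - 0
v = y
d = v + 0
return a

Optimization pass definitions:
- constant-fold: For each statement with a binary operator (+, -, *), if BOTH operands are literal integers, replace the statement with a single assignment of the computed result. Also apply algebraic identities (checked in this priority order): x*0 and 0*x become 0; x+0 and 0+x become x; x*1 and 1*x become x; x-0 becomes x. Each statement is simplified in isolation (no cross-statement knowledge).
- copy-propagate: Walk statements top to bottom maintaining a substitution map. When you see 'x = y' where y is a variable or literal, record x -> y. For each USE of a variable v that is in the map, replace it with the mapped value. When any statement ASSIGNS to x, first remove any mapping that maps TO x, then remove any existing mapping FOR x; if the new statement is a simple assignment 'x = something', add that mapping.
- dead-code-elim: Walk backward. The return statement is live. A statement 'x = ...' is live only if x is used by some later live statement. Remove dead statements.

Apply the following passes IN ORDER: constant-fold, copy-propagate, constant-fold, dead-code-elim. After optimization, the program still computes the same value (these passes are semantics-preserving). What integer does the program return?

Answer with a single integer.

Answer: 4

Derivation:
Initial IR:
  a = 4
  y = 5 - 0
  v = y
  d = v + 0
  return a
After constant-fold (5 stmts):
  a = 4
  y = 5
  v = y
  d = v
  return a
After copy-propagate (5 stmts):
  a = 4
  y = 5
  v = 5
  d = 5
  return 4
After constant-fold (5 stmts):
  a = 4
  y = 5
  v = 5
  d = 5
  return 4
After dead-code-elim (1 stmts):
  return 4
Evaluate:
  a = 4  =>  a = 4
  y = 5 - 0  =>  y = 5
  v = y  =>  v = 5
  d = v + 0  =>  d = 5
  return a = 4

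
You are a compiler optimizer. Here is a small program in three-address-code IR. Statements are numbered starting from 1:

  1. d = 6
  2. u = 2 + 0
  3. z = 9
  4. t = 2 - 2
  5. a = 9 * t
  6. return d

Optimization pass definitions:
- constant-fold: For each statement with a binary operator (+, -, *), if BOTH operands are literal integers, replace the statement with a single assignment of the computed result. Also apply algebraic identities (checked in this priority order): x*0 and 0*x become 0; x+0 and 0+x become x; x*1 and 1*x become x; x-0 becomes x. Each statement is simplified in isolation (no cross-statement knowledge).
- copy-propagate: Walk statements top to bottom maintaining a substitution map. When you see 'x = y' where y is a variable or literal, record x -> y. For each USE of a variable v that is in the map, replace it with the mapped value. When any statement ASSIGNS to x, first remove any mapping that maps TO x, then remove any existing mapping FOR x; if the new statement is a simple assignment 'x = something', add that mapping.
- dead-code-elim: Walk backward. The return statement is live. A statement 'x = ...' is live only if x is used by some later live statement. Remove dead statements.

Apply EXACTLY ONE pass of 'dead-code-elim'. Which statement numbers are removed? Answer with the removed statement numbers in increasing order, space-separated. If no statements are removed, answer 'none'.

Backward liveness scan:
Stmt 1 'd = 6': KEEP (d is live); live-in = []
Stmt 2 'u = 2 + 0': DEAD (u not in live set ['d'])
Stmt 3 'z = 9': DEAD (z not in live set ['d'])
Stmt 4 't = 2 - 2': DEAD (t not in live set ['d'])
Stmt 5 'a = 9 * t': DEAD (a not in live set ['d'])
Stmt 6 'return d': KEEP (return); live-in = ['d']
Removed statement numbers: [2, 3, 4, 5]
Surviving IR:
  d = 6
  return d

Answer: 2 3 4 5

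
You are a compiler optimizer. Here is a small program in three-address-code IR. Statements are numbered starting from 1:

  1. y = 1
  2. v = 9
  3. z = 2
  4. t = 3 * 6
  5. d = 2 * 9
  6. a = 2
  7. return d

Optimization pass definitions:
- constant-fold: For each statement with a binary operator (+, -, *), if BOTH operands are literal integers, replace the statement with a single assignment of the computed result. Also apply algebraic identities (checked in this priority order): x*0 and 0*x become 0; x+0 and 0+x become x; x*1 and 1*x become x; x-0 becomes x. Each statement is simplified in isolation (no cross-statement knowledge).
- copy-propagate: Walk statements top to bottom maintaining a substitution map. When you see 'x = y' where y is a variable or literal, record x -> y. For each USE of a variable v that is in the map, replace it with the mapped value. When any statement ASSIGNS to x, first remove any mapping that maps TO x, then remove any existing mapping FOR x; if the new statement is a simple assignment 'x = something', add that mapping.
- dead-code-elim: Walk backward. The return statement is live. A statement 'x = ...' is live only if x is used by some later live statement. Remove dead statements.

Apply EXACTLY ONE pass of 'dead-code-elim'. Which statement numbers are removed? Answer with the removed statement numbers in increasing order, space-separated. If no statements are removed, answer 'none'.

Answer: 1 2 3 4 6

Derivation:
Backward liveness scan:
Stmt 1 'y = 1': DEAD (y not in live set [])
Stmt 2 'v = 9': DEAD (v not in live set [])
Stmt 3 'z = 2': DEAD (z not in live set [])
Stmt 4 't = 3 * 6': DEAD (t not in live set [])
Stmt 5 'd = 2 * 9': KEEP (d is live); live-in = []
Stmt 6 'a = 2': DEAD (a not in live set ['d'])
Stmt 7 'return d': KEEP (return); live-in = ['d']
Removed statement numbers: [1, 2, 3, 4, 6]
Surviving IR:
  d = 2 * 9
  return d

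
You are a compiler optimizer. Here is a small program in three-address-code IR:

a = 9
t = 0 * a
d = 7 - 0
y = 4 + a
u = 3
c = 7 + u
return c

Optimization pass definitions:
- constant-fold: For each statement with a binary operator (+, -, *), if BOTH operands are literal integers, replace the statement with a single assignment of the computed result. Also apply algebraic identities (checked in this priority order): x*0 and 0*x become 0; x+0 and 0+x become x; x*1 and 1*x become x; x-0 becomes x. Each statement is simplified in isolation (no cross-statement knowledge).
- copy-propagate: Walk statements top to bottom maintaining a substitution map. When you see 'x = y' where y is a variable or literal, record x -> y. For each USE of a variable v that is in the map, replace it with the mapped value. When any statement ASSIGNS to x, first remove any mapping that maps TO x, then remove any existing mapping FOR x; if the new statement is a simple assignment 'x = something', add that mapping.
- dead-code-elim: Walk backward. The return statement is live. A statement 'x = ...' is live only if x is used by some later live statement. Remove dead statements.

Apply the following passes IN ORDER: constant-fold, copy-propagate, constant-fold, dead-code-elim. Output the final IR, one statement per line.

Answer: c = 10
return c

Derivation:
Initial IR:
  a = 9
  t = 0 * a
  d = 7 - 0
  y = 4 + a
  u = 3
  c = 7 + u
  return c
After constant-fold (7 stmts):
  a = 9
  t = 0
  d = 7
  y = 4 + a
  u = 3
  c = 7 + u
  return c
After copy-propagate (7 stmts):
  a = 9
  t = 0
  d = 7
  y = 4 + 9
  u = 3
  c = 7 + 3
  return c
After constant-fold (7 stmts):
  a = 9
  t = 0
  d = 7
  y = 13
  u = 3
  c = 10
  return c
After dead-code-elim (2 stmts):
  c = 10
  return c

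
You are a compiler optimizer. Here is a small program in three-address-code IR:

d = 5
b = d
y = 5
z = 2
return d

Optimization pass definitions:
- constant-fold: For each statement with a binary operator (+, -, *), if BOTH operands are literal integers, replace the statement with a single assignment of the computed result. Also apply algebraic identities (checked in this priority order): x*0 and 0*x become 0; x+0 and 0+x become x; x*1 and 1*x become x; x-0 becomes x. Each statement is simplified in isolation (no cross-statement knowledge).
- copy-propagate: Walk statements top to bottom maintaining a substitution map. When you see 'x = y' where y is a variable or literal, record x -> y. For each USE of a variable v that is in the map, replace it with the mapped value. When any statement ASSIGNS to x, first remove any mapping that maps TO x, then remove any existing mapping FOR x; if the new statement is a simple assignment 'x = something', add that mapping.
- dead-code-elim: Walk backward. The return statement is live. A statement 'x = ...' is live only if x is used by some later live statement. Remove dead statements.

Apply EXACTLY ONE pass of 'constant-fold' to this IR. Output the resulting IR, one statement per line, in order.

Answer: d = 5
b = d
y = 5
z = 2
return d

Derivation:
Applying constant-fold statement-by-statement:
  [1] d = 5  (unchanged)
  [2] b = d  (unchanged)
  [3] y = 5  (unchanged)
  [4] z = 2  (unchanged)
  [5] return d  (unchanged)
Result (5 stmts):
  d = 5
  b = d
  y = 5
  z = 2
  return d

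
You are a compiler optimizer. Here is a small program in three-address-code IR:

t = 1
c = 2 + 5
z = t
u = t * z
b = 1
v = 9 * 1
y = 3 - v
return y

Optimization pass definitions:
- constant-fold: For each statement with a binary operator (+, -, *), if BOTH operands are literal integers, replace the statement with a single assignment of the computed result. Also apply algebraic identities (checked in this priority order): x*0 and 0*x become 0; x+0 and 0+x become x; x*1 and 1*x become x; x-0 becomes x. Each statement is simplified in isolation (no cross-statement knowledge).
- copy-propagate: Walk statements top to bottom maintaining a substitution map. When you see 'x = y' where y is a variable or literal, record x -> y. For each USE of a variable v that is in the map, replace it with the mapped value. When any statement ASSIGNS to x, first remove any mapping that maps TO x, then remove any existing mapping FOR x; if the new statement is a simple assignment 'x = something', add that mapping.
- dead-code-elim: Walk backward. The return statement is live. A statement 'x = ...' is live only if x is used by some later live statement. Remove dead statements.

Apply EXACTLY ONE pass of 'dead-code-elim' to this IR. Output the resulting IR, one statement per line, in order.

Answer: v = 9 * 1
y = 3 - v
return y

Derivation:
Applying dead-code-elim statement-by-statement:
  [8] return y  -> KEEP (return); live=['y']
  [7] y = 3 - v  -> KEEP; live=['v']
  [6] v = 9 * 1  -> KEEP; live=[]
  [5] b = 1  -> DEAD (b not live)
  [4] u = t * z  -> DEAD (u not live)
  [3] z = t  -> DEAD (z not live)
  [2] c = 2 + 5  -> DEAD (c not live)
  [1] t = 1  -> DEAD (t not live)
Result (3 stmts):
  v = 9 * 1
  y = 3 - v
  return y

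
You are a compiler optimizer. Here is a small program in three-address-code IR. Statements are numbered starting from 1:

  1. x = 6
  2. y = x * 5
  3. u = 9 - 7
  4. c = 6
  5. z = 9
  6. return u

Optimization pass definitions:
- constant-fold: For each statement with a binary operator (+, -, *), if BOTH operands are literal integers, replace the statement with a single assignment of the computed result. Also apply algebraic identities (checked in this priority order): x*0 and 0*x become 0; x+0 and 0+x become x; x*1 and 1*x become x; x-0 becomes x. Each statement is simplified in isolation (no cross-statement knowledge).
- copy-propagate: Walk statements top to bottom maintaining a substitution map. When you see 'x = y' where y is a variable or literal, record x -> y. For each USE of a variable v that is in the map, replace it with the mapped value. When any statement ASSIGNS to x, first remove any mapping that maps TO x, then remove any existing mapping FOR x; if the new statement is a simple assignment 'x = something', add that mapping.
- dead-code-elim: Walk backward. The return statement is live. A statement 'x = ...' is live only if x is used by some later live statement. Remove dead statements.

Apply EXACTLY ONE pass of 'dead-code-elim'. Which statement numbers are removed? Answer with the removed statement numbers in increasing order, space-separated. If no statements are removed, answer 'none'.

Answer: 1 2 4 5

Derivation:
Backward liveness scan:
Stmt 1 'x = 6': DEAD (x not in live set [])
Stmt 2 'y = x * 5': DEAD (y not in live set [])
Stmt 3 'u = 9 - 7': KEEP (u is live); live-in = []
Stmt 4 'c = 6': DEAD (c not in live set ['u'])
Stmt 5 'z = 9': DEAD (z not in live set ['u'])
Stmt 6 'return u': KEEP (return); live-in = ['u']
Removed statement numbers: [1, 2, 4, 5]
Surviving IR:
  u = 9 - 7
  return u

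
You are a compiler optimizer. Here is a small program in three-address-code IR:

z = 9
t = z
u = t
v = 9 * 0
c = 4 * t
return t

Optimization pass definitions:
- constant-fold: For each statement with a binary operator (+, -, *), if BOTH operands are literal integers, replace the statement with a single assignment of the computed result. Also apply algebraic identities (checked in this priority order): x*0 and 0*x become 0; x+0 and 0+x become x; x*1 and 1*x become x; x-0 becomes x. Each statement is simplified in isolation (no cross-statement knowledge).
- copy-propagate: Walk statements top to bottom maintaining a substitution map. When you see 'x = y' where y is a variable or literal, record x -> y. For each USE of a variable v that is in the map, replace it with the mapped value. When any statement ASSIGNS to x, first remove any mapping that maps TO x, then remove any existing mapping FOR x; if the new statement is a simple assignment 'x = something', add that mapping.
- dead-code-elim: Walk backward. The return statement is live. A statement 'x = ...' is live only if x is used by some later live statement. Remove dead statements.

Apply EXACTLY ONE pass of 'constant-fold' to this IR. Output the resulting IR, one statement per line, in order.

Answer: z = 9
t = z
u = t
v = 0
c = 4 * t
return t

Derivation:
Applying constant-fold statement-by-statement:
  [1] z = 9  (unchanged)
  [2] t = z  (unchanged)
  [3] u = t  (unchanged)
  [4] v = 9 * 0  -> v = 0
  [5] c = 4 * t  (unchanged)
  [6] return t  (unchanged)
Result (6 stmts):
  z = 9
  t = z
  u = t
  v = 0
  c = 4 * t
  return t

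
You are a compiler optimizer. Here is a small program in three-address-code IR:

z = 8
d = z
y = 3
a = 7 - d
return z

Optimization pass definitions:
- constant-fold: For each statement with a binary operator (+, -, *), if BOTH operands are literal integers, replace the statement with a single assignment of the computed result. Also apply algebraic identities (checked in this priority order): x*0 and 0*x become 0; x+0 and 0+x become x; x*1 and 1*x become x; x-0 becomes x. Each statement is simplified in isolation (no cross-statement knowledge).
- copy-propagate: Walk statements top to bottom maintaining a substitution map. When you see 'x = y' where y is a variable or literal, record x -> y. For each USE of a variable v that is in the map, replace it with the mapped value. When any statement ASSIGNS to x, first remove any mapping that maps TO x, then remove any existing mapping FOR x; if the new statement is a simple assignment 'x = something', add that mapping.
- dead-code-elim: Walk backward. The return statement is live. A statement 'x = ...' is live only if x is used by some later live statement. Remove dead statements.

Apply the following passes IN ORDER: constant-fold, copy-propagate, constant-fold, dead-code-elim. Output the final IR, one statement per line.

Initial IR:
  z = 8
  d = z
  y = 3
  a = 7 - d
  return z
After constant-fold (5 stmts):
  z = 8
  d = z
  y = 3
  a = 7 - d
  return z
After copy-propagate (5 stmts):
  z = 8
  d = 8
  y = 3
  a = 7 - 8
  return 8
After constant-fold (5 stmts):
  z = 8
  d = 8
  y = 3
  a = -1
  return 8
After dead-code-elim (1 stmts):
  return 8

Answer: return 8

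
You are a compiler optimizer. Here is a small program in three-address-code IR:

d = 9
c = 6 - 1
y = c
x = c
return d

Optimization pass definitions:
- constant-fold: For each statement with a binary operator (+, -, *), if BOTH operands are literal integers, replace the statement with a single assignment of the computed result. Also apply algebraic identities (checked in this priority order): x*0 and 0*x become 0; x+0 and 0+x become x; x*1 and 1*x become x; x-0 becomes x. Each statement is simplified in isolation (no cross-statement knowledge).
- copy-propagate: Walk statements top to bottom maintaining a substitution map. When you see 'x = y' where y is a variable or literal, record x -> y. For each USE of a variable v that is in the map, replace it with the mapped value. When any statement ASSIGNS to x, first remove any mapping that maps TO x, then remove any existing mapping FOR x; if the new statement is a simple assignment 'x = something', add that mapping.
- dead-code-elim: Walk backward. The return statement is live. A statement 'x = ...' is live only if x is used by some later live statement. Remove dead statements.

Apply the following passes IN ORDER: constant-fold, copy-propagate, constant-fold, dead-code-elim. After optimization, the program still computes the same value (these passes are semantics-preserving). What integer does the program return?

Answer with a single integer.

Answer: 9

Derivation:
Initial IR:
  d = 9
  c = 6 - 1
  y = c
  x = c
  return d
After constant-fold (5 stmts):
  d = 9
  c = 5
  y = c
  x = c
  return d
After copy-propagate (5 stmts):
  d = 9
  c = 5
  y = 5
  x = 5
  return 9
After constant-fold (5 stmts):
  d = 9
  c = 5
  y = 5
  x = 5
  return 9
After dead-code-elim (1 stmts):
  return 9
Evaluate:
  d = 9  =>  d = 9
  c = 6 - 1  =>  c = 5
  y = c  =>  y = 5
  x = c  =>  x = 5
  return d = 9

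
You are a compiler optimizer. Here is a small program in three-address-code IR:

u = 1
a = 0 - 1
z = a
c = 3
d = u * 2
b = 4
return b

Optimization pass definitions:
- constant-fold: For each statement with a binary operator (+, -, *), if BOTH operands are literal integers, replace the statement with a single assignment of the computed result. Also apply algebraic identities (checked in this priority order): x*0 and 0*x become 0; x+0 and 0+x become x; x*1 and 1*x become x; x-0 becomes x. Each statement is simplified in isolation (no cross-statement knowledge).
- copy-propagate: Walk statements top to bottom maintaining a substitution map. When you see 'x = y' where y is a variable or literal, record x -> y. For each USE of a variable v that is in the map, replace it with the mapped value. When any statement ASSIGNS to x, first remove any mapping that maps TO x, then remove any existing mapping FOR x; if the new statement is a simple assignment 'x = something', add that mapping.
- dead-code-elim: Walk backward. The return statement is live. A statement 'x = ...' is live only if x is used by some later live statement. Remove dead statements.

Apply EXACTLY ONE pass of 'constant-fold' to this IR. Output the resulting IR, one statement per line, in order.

Applying constant-fold statement-by-statement:
  [1] u = 1  (unchanged)
  [2] a = 0 - 1  -> a = -1
  [3] z = a  (unchanged)
  [4] c = 3  (unchanged)
  [5] d = u * 2  (unchanged)
  [6] b = 4  (unchanged)
  [7] return b  (unchanged)
Result (7 stmts):
  u = 1
  a = -1
  z = a
  c = 3
  d = u * 2
  b = 4
  return b

Answer: u = 1
a = -1
z = a
c = 3
d = u * 2
b = 4
return b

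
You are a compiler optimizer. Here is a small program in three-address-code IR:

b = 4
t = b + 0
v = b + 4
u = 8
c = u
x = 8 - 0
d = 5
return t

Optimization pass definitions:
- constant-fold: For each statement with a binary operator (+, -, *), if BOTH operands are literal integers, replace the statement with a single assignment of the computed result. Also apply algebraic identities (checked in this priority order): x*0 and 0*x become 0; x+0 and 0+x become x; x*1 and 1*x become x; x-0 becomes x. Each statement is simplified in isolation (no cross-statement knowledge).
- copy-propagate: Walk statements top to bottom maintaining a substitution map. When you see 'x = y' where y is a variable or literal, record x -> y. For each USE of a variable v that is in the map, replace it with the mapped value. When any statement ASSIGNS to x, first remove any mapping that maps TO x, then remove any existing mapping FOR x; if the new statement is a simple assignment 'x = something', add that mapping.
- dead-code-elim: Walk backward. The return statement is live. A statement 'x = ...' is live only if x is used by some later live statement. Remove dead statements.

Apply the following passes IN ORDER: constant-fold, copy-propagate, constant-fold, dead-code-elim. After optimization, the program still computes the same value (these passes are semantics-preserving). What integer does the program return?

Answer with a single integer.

Answer: 4

Derivation:
Initial IR:
  b = 4
  t = b + 0
  v = b + 4
  u = 8
  c = u
  x = 8 - 0
  d = 5
  return t
After constant-fold (8 stmts):
  b = 4
  t = b
  v = b + 4
  u = 8
  c = u
  x = 8
  d = 5
  return t
After copy-propagate (8 stmts):
  b = 4
  t = 4
  v = 4 + 4
  u = 8
  c = 8
  x = 8
  d = 5
  return 4
After constant-fold (8 stmts):
  b = 4
  t = 4
  v = 8
  u = 8
  c = 8
  x = 8
  d = 5
  return 4
After dead-code-elim (1 stmts):
  return 4
Evaluate:
  b = 4  =>  b = 4
  t = b + 0  =>  t = 4
  v = b + 4  =>  v = 8
  u = 8  =>  u = 8
  c = u  =>  c = 8
  x = 8 - 0  =>  x = 8
  d = 5  =>  d = 5
  return t = 4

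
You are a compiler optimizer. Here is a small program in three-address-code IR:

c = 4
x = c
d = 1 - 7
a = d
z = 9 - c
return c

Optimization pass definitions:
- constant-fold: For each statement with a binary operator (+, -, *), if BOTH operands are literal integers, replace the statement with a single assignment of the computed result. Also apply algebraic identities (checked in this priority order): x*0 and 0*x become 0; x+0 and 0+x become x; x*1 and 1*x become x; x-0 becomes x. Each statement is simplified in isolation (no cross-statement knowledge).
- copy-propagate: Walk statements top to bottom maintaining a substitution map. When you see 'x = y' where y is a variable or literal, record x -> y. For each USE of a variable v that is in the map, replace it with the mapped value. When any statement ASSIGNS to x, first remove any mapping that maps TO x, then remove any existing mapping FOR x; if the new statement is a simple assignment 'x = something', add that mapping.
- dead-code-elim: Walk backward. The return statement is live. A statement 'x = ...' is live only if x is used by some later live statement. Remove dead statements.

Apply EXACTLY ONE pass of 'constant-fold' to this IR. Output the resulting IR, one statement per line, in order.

Answer: c = 4
x = c
d = -6
a = d
z = 9 - c
return c

Derivation:
Applying constant-fold statement-by-statement:
  [1] c = 4  (unchanged)
  [2] x = c  (unchanged)
  [3] d = 1 - 7  -> d = -6
  [4] a = d  (unchanged)
  [5] z = 9 - c  (unchanged)
  [6] return c  (unchanged)
Result (6 stmts):
  c = 4
  x = c
  d = -6
  a = d
  z = 9 - c
  return c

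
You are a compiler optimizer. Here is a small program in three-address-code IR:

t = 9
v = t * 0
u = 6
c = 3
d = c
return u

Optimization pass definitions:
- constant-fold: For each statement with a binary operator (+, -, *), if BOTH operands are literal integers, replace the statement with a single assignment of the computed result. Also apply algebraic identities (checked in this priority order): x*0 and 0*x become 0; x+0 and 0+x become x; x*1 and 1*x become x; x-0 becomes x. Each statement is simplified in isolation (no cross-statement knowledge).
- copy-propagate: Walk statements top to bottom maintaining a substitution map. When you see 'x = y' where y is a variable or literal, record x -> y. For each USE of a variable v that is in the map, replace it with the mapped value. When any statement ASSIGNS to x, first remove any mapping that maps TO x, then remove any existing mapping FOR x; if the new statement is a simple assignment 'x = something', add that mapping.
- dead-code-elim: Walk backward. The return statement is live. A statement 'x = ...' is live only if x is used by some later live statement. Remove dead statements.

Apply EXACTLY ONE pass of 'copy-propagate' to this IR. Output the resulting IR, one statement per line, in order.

Answer: t = 9
v = 9 * 0
u = 6
c = 3
d = 3
return 6

Derivation:
Applying copy-propagate statement-by-statement:
  [1] t = 9  (unchanged)
  [2] v = t * 0  -> v = 9 * 0
  [3] u = 6  (unchanged)
  [4] c = 3  (unchanged)
  [5] d = c  -> d = 3
  [6] return u  -> return 6
Result (6 stmts):
  t = 9
  v = 9 * 0
  u = 6
  c = 3
  d = 3
  return 6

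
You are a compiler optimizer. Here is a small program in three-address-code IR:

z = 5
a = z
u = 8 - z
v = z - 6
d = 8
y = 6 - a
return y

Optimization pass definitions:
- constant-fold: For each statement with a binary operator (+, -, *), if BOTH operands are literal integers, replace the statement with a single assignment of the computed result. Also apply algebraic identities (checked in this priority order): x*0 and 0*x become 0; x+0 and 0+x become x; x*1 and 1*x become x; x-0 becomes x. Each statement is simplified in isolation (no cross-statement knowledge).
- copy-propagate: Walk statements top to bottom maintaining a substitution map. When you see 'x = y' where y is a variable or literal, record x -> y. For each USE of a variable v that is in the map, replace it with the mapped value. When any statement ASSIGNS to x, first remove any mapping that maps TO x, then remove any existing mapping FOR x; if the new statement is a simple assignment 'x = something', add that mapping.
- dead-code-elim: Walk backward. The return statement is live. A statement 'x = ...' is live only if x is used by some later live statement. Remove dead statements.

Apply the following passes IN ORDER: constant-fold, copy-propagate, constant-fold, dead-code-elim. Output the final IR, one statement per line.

Answer: y = 1
return y

Derivation:
Initial IR:
  z = 5
  a = z
  u = 8 - z
  v = z - 6
  d = 8
  y = 6 - a
  return y
After constant-fold (7 stmts):
  z = 5
  a = z
  u = 8 - z
  v = z - 6
  d = 8
  y = 6 - a
  return y
After copy-propagate (7 stmts):
  z = 5
  a = 5
  u = 8 - 5
  v = 5 - 6
  d = 8
  y = 6 - 5
  return y
After constant-fold (7 stmts):
  z = 5
  a = 5
  u = 3
  v = -1
  d = 8
  y = 1
  return y
After dead-code-elim (2 stmts):
  y = 1
  return y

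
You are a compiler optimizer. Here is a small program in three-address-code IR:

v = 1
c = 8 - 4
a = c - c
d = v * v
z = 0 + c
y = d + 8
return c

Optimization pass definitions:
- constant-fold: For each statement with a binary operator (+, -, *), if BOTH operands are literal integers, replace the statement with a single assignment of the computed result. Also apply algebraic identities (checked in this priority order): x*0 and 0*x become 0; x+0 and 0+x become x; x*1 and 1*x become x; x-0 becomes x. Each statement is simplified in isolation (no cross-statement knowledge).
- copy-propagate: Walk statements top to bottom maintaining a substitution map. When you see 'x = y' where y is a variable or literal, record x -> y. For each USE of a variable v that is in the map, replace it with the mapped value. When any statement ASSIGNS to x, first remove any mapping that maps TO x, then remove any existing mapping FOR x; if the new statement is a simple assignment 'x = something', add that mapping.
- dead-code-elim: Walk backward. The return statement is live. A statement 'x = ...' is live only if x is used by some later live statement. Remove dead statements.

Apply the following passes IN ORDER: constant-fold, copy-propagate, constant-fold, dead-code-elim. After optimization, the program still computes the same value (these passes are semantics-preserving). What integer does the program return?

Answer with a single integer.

Initial IR:
  v = 1
  c = 8 - 4
  a = c - c
  d = v * v
  z = 0 + c
  y = d + 8
  return c
After constant-fold (7 stmts):
  v = 1
  c = 4
  a = c - c
  d = v * v
  z = c
  y = d + 8
  return c
After copy-propagate (7 stmts):
  v = 1
  c = 4
  a = 4 - 4
  d = 1 * 1
  z = 4
  y = d + 8
  return 4
After constant-fold (7 stmts):
  v = 1
  c = 4
  a = 0
  d = 1
  z = 4
  y = d + 8
  return 4
After dead-code-elim (1 stmts):
  return 4
Evaluate:
  v = 1  =>  v = 1
  c = 8 - 4  =>  c = 4
  a = c - c  =>  a = 0
  d = v * v  =>  d = 1
  z = 0 + c  =>  z = 4
  y = d + 8  =>  y = 9
  return c = 4

Answer: 4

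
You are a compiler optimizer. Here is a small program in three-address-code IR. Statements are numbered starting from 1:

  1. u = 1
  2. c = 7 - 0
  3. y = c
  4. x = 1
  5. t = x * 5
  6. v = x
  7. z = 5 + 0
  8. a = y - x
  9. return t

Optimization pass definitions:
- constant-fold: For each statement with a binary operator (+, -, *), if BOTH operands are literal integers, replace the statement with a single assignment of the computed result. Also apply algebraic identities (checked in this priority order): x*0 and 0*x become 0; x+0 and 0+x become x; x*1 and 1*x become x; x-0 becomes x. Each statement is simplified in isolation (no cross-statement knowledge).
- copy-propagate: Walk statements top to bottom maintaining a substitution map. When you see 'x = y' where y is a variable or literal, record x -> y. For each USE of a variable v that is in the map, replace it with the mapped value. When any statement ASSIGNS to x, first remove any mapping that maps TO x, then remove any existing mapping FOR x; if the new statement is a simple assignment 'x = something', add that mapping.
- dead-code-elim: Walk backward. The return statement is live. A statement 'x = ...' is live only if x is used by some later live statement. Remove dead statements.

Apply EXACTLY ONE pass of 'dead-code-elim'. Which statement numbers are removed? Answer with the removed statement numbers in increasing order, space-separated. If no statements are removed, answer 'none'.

Answer: 1 2 3 6 7 8

Derivation:
Backward liveness scan:
Stmt 1 'u = 1': DEAD (u not in live set [])
Stmt 2 'c = 7 - 0': DEAD (c not in live set [])
Stmt 3 'y = c': DEAD (y not in live set [])
Stmt 4 'x = 1': KEEP (x is live); live-in = []
Stmt 5 't = x * 5': KEEP (t is live); live-in = ['x']
Stmt 6 'v = x': DEAD (v not in live set ['t'])
Stmt 7 'z = 5 + 0': DEAD (z not in live set ['t'])
Stmt 8 'a = y - x': DEAD (a not in live set ['t'])
Stmt 9 'return t': KEEP (return); live-in = ['t']
Removed statement numbers: [1, 2, 3, 6, 7, 8]
Surviving IR:
  x = 1
  t = x * 5
  return t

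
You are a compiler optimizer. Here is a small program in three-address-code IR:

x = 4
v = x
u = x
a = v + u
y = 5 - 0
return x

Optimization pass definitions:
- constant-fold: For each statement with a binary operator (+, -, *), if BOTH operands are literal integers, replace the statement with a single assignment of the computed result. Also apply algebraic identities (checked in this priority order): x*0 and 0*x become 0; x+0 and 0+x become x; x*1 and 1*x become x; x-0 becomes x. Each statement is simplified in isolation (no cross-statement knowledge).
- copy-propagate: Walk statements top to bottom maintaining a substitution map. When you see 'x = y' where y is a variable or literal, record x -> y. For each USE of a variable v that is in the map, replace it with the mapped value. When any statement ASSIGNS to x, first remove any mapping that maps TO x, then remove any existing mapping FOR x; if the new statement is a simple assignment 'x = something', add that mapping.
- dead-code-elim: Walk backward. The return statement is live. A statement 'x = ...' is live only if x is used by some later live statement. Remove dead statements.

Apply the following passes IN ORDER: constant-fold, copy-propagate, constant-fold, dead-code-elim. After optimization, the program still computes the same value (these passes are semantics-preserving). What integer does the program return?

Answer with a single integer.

Answer: 4

Derivation:
Initial IR:
  x = 4
  v = x
  u = x
  a = v + u
  y = 5 - 0
  return x
After constant-fold (6 stmts):
  x = 4
  v = x
  u = x
  a = v + u
  y = 5
  return x
After copy-propagate (6 stmts):
  x = 4
  v = 4
  u = 4
  a = 4 + 4
  y = 5
  return 4
After constant-fold (6 stmts):
  x = 4
  v = 4
  u = 4
  a = 8
  y = 5
  return 4
After dead-code-elim (1 stmts):
  return 4
Evaluate:
  x = 4  =>  x = 4
  v = x  =>  v = 4
  u = x  =>  u = 4
  a = v + u  =>  a = 8
  y = 5 - 0  =>  y = 5
  return x = 4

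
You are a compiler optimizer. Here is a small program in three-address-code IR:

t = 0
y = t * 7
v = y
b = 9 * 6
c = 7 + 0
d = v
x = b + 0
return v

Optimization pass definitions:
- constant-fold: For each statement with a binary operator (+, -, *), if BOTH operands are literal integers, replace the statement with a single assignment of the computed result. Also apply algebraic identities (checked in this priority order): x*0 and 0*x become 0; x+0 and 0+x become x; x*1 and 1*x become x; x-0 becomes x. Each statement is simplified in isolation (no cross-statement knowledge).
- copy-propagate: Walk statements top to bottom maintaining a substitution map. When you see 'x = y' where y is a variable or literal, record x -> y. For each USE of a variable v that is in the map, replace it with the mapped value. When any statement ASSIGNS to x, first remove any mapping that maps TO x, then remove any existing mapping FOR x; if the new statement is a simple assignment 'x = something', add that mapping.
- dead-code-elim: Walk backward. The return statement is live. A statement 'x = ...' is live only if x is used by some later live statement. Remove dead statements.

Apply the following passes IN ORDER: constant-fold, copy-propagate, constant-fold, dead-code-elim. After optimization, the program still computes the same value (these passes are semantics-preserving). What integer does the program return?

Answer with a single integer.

Answer: 0

Derivation:
Initial IR:
  t = 0
  y = t * 7
  v = y
  b = 9 * 6
  c = 7 + 0
  d = v
  x = b + 0
  return v
After constant-fold (8 stmts):
  t = 0
  y = t * 7
  v = y
  b = 54
  c = 7
  d = v
  x = b
  return v
After copy-propagate (8 stmts):
  t = 0
  y = 0 * 7
  v = y
  b = 54
  c = 7
  d = y
  x = 54
  return y
After constant-fold (8 stmts):
  t = 0
  y = 0
  v = y
  b = 54
  c = 7
  d = y
  x = 54
  return y
After dead-code-elim (2 stmts):
  y = 0
  return y
Evaluate:
  t = 0  =>  t = 0
  y = t * 7  =>  y = 0
  v = y  =>  v = 0
  b = 9 * 6  =>  b = 54
  c = 7 + 0  =>  c = 7
  d = v  =>  d = 0
  x = b + 0  =>  x = 54
  return v = 0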